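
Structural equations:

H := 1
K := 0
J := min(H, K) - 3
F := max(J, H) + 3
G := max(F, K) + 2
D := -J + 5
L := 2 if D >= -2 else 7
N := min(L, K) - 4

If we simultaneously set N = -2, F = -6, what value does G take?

2

Setting N = -2, F = -6 by intervention discards those variables' equations.
G = max(F, K) + 2  [with F=-6, K=0]  = 2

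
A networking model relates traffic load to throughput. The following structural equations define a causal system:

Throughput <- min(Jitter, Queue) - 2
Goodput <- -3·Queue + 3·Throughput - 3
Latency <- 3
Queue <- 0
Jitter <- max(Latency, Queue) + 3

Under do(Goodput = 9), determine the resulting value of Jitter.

do(Goodput=9) replaces the equation Goodput <- -3·Queue + 3·Throughput - 3 with the constant Goodput = 9.
Jitter is not downstream of the intervention, so its value is determined by the original equations.
Jitter = max(Latency, Queue) + 3  [with Latency=3, Queue=0]  = 6

6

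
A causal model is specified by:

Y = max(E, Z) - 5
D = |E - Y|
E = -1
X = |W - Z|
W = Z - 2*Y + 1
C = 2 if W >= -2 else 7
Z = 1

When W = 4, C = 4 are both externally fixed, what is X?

Under do(W = 4, C = 4), each intervened variable's structural equation is replaced by its fixed value.
X = |W - Z|  [with W=4, Z=1]  = 3

3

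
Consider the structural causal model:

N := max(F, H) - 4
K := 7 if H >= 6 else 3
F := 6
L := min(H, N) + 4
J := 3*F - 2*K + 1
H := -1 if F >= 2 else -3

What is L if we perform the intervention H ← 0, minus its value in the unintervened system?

1

Under do(H=0), the mechanism H := -1 if F >= 2 else -3 is discarded; H is fixed at 0.
N = max(F, H) - 4  [with F=6, H=0]  = 2
L = min(H, N) + 4  [with H=0, N=2]  = 4
Without intervention: H = -1 if F >= 2 else -3  [with F=6]  = -1; N = max(F, H) - 4  [with F=6, H=-1]  = 2; L = min(H, N) + 4  [with H=-1, N=2]  = 3.
Change = 4 − 3 = 1.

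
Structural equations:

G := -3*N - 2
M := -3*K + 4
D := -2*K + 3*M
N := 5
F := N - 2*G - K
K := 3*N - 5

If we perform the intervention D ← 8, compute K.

do(D=8) replaces the equation D := -2*K + 3*M with the constant D = 8.
K is not downstream of the intervention, so its value is determined by the original equations.
K = 3*N - 5  [with N=5]  = 10

10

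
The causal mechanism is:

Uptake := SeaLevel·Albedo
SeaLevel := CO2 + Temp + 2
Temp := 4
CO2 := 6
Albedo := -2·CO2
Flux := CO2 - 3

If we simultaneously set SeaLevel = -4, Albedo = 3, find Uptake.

-12

The joint intervention fixes SeaLevel = -4, Albedo = 3, removing each variable's own equation.
Uptake = SeaLevel·Albedo  [with SeaLevel=-4, Albedo=3]  = -12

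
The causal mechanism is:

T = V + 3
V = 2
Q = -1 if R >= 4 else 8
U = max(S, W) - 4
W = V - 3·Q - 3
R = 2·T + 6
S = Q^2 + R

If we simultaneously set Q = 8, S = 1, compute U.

Setting Q = 8, S = 1 by intervention discards those variables' equations.
W = V - 3·Q - 3  [with V=2, Q=8]  = -25
U = max(S, W) - 4  [with S=1, W=-25]  = -3

-3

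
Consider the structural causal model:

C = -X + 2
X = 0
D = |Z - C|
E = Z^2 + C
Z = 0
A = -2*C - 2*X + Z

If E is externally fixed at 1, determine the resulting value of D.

The intervention breaks the incoming arrows to E: E = Z^2 + C no longer applies, and E = 1.
Since D is not a descendant of the intervened variable, it is unaffected.
C = -X + 2  [with X=0]  = 2
D = |Z - C|  [with Z=0, C=2]  = 2

2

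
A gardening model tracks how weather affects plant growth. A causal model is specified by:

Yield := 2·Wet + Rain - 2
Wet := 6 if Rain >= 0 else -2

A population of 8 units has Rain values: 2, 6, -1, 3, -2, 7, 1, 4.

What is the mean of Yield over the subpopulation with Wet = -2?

-7.5

E[Yield|Wet=-2] averages over only the 2 units with Wet=-2 (Rain = -1, -2): Yield = -7, -8, mean -7.5.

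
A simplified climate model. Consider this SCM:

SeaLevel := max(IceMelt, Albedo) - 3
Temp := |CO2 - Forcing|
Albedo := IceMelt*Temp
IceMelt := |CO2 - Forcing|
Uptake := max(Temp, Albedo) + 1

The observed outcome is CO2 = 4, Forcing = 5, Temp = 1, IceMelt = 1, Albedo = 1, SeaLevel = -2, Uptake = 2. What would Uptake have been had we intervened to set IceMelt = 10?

The intervention breaks the incoming arrows to IceMelt: IceMelt := |CO2 - Forcing| no longer applies, and IceMelt = 10.
Temp = |CO2 - Forcing|  [with CO2=4, Forcing=5]  = 1
Albedo = IceMelt*Temp  [with IceMelt=10, Temp=1]  = 10
Uptake = max(Temp, Albedo) + 1  [with Temp=1, Albedo=10]  = 11

11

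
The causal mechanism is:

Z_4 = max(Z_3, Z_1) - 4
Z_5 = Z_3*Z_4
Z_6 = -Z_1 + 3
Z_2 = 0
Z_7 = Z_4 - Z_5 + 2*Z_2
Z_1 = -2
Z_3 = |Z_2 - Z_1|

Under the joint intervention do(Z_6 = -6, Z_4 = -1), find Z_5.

-2

Setting Z_6 = -6, Z_4 = -1 by intervention discards those variables' equations.
Z_3 = |Z_2 - Z_1|  [with Z_2=0, Z_1=-2]  = 2
Z_5 = Z_3*Z_4  [with Z_3=2, Z_4=-1]  = -2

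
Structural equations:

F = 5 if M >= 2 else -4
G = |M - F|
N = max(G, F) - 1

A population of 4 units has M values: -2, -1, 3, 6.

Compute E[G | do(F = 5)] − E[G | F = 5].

2.5

do(F=5) breaks F's dependence on M. With F=5 fixed, G across the units is 7, 6, 2, 1, mean 4.
Observing F=5 restricts to units where F's equation naturally yields 5: M ∈ {3, 6}. In that subpopulation G = 2, 1, mean 1.5.
Difference = 4 − 1.5 = 2.5.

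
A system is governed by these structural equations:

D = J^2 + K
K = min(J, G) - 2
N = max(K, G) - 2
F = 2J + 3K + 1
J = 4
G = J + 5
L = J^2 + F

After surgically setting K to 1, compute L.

The intervention breaks the incoming arrows to K: K = min(J, G) - 2 no longer applies, and K = 1.
F = 2J + 3K + 1  [with J=4, K=1]  = 12
L = J^2 + F  [with J=4, F=12]  = 28

28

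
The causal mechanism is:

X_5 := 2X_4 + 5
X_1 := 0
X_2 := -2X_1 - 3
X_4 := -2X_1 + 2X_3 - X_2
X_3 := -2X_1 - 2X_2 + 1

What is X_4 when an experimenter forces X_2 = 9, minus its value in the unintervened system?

-60

Under do(X_2=9), the mechanism X_2 := -2X_1 - 3 is discarded; X_2 is fixed at 9.
X_3 = -2X_1 - 2X_2 + 1  [with X_1=0, X_2=9]  = -17
X_4 = -2X_1 + 2X_3 - X_2  [with X_1=0, X_3=-17, X_2=9]  = -43
Without intervention: X_2 = -2X_1 - 3  [with X_1=0]  = -3; X_3 = -2X_1 - 2X_2 + 1  [with X_1=0, X_2=-3]  = 7; X_4 = -2X_1 + 2X_3 - X_2  [with X_1=0, X_3=7, X_2=-3]  = 17.
Change = -43 − 17 = -60.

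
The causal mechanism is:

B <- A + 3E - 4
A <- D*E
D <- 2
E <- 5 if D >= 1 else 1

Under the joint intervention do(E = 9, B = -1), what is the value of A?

The joint intervention fixes E = 9, B = -1, removing each variable's own equation.
A = D*E  [with D=2, E=9]  = 18

18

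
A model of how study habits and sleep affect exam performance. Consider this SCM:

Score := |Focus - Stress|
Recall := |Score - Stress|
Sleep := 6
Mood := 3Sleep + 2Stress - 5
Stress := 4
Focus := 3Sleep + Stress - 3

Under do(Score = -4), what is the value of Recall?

8

Under do(Score=-4), the mechanism Score := |Focus - Stress| is discarded; Score is fixed at -4.
Recall = |Score - Stress|  [with Score=-4, Stress=4]  = 8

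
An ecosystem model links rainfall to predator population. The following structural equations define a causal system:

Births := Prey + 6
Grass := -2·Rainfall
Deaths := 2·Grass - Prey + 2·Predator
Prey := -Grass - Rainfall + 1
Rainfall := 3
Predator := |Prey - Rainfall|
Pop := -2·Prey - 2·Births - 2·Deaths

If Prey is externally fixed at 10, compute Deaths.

The intervention breaks the incoming arrows to Prey: Prey := -Grass - Rainfall + 1 no longer applies, and Prey = 10.
Grass = -2·Rainfall  [with Rainfall=3]  = -6
Predator = |Prey - Rainfall|  [with Prey=10, Rainfall=3]  = 7
Deaths = 2·Grass - Prey + 2·Predator  [with Grass=-6, Prey=10, Predator=7]  = -8

-8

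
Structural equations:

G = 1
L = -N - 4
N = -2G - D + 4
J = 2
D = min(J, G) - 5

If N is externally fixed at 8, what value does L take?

-12

Intervening sets N = 8 and removes its equation (N = -2G - D + 4).
L = -N - 4  [with N=8]  = -12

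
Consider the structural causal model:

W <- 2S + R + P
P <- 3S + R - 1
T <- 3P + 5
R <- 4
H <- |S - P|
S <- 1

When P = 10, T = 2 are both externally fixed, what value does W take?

16

Setting P = 10, T = 2 by intervention discards those variables' equations.
W = 2S + R + P  [with S=1, R=4, P=10]  = 16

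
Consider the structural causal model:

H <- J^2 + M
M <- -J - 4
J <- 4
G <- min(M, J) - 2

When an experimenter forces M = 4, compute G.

2

Under do(M=4), the mechanism M <- -J - 4 is discarded; M is fixed at 4.
G = min(M, J) - 2  [with M=4, J=4]  = 2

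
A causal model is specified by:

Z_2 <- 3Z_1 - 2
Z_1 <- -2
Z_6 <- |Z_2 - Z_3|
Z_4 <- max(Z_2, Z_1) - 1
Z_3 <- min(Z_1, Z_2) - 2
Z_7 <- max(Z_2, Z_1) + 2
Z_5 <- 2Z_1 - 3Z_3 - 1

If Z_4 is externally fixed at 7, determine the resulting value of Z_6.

2

Under do(Z_4=7), the mechanism Z_4 <- max(Z_2, Z_1) - 1 is discarded; Z_4 is fixed at 7.
Since Z_6 is not a descendant of the intervened variable, it is unaffected.
Z_2 = 3Z_1 - 2  [with Z_1=-2]  = -8
Z_3 = min(Z_1, Z_2) - 2  [with Z_1=-2, Z_2=-8]  = -10
Z_6 = |Z_2 - Z_3|  [with Z_2=-8, Z_3=-10]  = 2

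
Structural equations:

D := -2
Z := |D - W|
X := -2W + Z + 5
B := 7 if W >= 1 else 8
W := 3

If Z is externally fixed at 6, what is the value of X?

do(Z=6) replaces the equation Z := |D - W| with the constant Z = 6.
X = -2W + Z + 5  [with W=3, Z=6]  = 5

5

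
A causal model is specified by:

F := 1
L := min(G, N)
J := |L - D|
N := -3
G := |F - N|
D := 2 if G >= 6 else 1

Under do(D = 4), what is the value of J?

The intervention breaks the incoming arrows to D: D := 2 if G >= 6 else 1 no longer applies, and D = 4.
G = |F - N|  [with F=1, N=-3]  = 4
L = min(G, N)  [with G=4, N=-3]  = -3
J = |L - D|  [with L=-3, D=4]  = 7

7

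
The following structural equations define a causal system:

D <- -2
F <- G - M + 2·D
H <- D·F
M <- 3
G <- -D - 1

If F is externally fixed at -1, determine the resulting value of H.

2

Intervening sets F = -1 and removes its equation (F <- G - M + 2·D).
H = D·F  [with D=-2, F=-1]  = 2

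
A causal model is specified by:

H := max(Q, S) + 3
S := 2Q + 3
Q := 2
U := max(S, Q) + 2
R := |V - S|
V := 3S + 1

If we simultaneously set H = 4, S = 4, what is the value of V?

Under do(H = 4, S = 4), each intervened variable's structural equation is replaced by its fixed value.
V = 3S + 1  [with S=4]  = 13

13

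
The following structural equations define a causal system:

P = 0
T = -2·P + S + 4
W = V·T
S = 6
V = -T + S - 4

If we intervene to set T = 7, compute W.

do(T=7) replaces the equation T = -2·P + S + 4 with the constant T = 7.
V = -T + S - 4  [with T=7, S=6]  = -5
W = V·T  [with V=-5, T=7]  = -35

-35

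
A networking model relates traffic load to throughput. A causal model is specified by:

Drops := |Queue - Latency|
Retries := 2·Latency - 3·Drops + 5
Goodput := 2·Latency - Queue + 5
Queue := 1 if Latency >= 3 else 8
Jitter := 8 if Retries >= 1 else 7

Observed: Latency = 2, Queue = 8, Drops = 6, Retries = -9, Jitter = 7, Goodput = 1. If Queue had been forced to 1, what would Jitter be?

8

do(Queue=1) replaces the equation Queue := 1 if Latency >= 3 else 8 with the constant Queue = 1.
Drops = |Queue - Latency|  [with Queue=1, Latency=2]  = 1
Retries = 2·Latency - 3·Drops + 5  [with Latency=2, Drops=1]  = 6
Jitter = 8 if Retries >= 1 else 7  [with Retries=6]  = 8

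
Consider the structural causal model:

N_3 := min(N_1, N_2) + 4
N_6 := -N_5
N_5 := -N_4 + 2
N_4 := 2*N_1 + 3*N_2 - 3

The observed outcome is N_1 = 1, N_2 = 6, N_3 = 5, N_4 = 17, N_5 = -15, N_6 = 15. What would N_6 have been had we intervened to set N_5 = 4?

The intervention breaks the incoming arrows to N_5: N_5 := -N_4 + 2 no longer applies, and N_5 = 4.
N_6 = -N_5  [with N_5=4]  = -4

-4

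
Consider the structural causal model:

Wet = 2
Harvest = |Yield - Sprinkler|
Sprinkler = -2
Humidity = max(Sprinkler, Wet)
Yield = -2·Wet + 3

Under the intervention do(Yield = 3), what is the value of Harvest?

5

Intervening sets Yield = 3 and removes its equation (Yield = -2·Wet + 3).
Harvest = |Yield - Sprinkler|  [with Yield=3, Sprinkler=-2]  = 5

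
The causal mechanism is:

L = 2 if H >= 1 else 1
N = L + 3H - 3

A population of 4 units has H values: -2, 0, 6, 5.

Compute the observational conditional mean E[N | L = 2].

15.5

Observing L=2 restricts to units where L's equation naturally yields 2: H ∈ {6, 5}. In that subpopulation N = 17, 14, mean 15.5.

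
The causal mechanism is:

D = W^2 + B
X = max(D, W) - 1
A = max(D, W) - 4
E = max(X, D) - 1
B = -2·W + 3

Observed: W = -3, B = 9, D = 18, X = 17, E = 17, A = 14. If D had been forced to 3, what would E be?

do(D=3) replaces the equation D = W^2 + B with the constant D = 3.
X = max(D, W) - 1  [with D=3, W=-3]  = 2
E = max(X, D) - 1  [with X=2, D=3]  = 2

2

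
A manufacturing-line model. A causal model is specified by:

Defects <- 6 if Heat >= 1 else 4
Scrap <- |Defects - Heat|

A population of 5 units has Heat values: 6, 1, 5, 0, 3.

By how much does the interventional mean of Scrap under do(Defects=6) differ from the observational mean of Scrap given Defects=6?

0.75

Every unit gets Defects=6 under the intervention. Scrap values become 0, 5, 1, 6, 3; E[Scrap|do(Defects=6)] = 3.
Conditioning on Defects=6 selects the 4 unit(s) with Heat ∈ {6, 1, 5, 3}. Their Scrap values: 0, 5, 1, 3. Mean = 2.25.
Difference = 3 − 2.25 = 0.75.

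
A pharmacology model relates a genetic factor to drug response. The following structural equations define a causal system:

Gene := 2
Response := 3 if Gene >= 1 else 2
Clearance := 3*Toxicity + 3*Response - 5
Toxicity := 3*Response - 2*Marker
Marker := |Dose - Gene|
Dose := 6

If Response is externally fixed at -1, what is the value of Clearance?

-41

Under do(Response=-1), the mechanism Response := 3 if Gene >= 1 else 2 is discarded; Response is fixed at -1.
Marker = |Dose - Gene|  [with Dose=6, Gene=2]  = 4
Toxicity = 3*Response - 2*Marker  [with Response=-1, Marker=4]  = -11
Clearance = 3*Toxicity + 3*Response - 5  [with Toxicity=-11, Response=-1]  = -41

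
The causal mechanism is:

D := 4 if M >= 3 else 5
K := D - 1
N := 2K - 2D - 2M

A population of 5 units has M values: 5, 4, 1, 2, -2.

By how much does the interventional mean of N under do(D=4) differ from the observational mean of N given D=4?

Every unit gets D=4 under the intervention. N values become -12, -10, -4, -6, 2; E[N|do(D=4)] = -6.
Conditioning on D=4 selects the 2 unit(s) with M ∈ {5, 4}. Their N values: -12, -10. Mean = -11.
Difference = -6 − (-11) = 5.

5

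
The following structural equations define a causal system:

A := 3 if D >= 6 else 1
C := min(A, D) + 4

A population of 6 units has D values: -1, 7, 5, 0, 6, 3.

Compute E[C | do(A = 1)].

Under do(A=1), A's equation is replaced by A=1 for every unit. Per-unit C: 3, 5, 5, 4, 5, 5. Mean = 4.5.

4.5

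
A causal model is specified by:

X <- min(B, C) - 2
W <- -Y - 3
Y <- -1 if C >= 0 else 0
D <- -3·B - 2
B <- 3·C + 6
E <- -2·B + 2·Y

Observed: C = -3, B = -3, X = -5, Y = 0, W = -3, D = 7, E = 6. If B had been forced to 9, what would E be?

Under do(B=9), the mechanism B <- 3·C + 6 is discarded; B is fixed at 9.
Y = -1 if C >= 0 else 0  [with C=-3]  = 0
E = -2·B + 2·Y  [with B=9, Y=0]  = -18

-18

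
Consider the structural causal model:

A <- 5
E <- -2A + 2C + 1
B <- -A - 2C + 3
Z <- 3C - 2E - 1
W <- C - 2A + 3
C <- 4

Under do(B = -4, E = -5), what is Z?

Setting B = -4, E = -5 by intervention discards those variables' equations.
Z = 3C - 2E - 1  [with C=4, E=-5]  = 21

21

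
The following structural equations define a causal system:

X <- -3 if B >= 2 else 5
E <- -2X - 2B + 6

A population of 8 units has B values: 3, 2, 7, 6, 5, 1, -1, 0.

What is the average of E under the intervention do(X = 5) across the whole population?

-9.75

Under do(X=5), X's equation is replaced by X=5 for every unit. Per-unit E: -10, -8, -18, -16, -14, -6, -2, -4. Mean = -9.75.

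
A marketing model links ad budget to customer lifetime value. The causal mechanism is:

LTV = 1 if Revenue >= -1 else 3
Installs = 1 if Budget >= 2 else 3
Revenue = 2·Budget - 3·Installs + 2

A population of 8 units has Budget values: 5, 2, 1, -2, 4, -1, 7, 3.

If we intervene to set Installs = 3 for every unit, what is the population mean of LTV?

2

do(Installs=3) breaks Installs's dependence on Budget. With Installs=3 fixed, LTV across the units is 1, 3, 3, 3, 1, 3, 1, 1, mean 2.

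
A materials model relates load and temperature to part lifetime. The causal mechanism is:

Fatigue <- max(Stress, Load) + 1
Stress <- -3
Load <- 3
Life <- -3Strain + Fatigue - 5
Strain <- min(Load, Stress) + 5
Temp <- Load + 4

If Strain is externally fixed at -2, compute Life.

The intervention breaks the incoming arrows to Strain: Strain <- min(Load, Stress) + 5 no longer applies, and Strain = -2.
Fatigue = max(Stress, Load) + 1  [with Stress=-3, Load=3]  = 4
Life = -3Strain + Fatigue - 5  [with Strain=-2, Fatigue=4]  = 5

5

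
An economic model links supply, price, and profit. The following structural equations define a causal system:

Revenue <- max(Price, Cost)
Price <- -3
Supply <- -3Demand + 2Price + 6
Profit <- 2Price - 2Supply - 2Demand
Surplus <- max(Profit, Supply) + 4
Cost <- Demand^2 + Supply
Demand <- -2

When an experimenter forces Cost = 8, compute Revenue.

Intervening sets Cost = 8 and removes its equation (Cost <- Demand^2 + Supply).
Revenue = max(Price, Cost)  [with Price=-3, Cost=8]  = 8

8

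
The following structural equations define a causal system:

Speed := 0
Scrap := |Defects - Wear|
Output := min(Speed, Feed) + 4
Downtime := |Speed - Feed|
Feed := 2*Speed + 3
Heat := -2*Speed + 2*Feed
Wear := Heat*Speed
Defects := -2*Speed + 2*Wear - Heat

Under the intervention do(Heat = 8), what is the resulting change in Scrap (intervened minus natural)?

The intervention breaks the incoming arrows to Heat: Heat := -2*Speed + 2*Feed no longer applies, and Heat = 8.
Wear = Heat*Speed  [with Heat=8, Speed=0]  = 0
Defects = -2*Speed + 2*Wear - Heat  [with Speed=0, Wear=0, Heat=8]  = -8
Scrap = |Defects - Wear|  [with Defects=-8, Wear=0]  = 8
Without intervention: Feed = 2*Speed + 3  [with Speed=0]  = 3; Heat = -2*Speed + 2*Feed  [with Speed=0, Feed=3]  = 6; Wear = Heat*Speed  [with Heat=6, Speed=0]  = 0; Defects = -2*Speed + 2*Wear - Heat  [with Speed=0, Wear=0, Heat=6]  = -6; Scrap = |Defects - Wear|  [with Defects=-6, Wear=0]  = 6.
Change = 8 − 6 = 2.

2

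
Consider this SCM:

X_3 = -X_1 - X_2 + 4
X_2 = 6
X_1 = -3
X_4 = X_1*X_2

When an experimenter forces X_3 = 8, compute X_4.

-18

The intervention breaks the incoming arrows to X_3: X_3 = -X_1 - X_2 + 4 no longer applies, and X_3 = 8.
X_4 is not downstream of the intervention, so its value is determined by the original equations.
X_4 = X_1*X_2  [with X_1=-3, X_2=6]  = -18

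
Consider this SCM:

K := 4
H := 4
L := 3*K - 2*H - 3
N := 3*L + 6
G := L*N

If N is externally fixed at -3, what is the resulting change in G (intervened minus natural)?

Intervening sets N = -3 and removes its equation (N := 3*L + 6).
L = 3*K - 2*H - 3  [with K=4, H=4]  = 1
G = L*N  [with L=1, N=-3]  = -3
Without intervention: L = 3*K - 2*H - 3  [with K=4, H=4]  = 1; N = 3*L + 6  [with L=1]  = 9; G = L*N  [with L=1, N=9]  = 9.
Change = -3 − 9 = -12.

-12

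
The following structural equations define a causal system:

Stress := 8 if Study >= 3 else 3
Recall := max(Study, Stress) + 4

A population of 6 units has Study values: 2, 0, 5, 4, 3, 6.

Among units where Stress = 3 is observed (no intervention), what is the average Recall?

Observing Stress=3 restricts to units where Stress's equation naturally yields 3: Study ∈ {2, 0}. In that subpopulation Recall = 7, 7, mean 7.

7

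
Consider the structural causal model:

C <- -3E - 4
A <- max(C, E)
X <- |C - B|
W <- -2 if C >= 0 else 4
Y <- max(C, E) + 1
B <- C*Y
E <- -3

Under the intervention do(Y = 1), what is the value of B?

5

The intervention breaks the incoming arrows to Y: Y <- max(C, E) + 1 no longer applies, and Y = 1.
C = -3E - 4  [with E=-3]  = 5
B = C*Y  [with C=5, Y=1]  = 5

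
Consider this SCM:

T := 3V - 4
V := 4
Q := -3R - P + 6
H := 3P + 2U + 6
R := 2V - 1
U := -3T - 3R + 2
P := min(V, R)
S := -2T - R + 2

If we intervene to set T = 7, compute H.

The intervention breaks the incoming arrows to T: T := 3V - 4 no longer applies, and T = 7.
R = 2V - 1  [with V=4]  = 7
U = -3T - 3R + 2  [with T=7, R=7]  = -40
P = min(V, R)  [with V=4, R=7]  = 4
H = 3P + 2U + 6  [with P=4, U=-40]  = -62

-62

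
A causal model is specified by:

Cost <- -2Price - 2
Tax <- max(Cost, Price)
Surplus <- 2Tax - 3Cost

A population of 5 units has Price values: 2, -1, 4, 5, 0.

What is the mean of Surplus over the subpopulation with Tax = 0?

Conditioning on Tax=0 selects the 2 unit(s) with Price ∈ {-1, 0}. Their Surplus values: 0, 6. Mean = 3.

3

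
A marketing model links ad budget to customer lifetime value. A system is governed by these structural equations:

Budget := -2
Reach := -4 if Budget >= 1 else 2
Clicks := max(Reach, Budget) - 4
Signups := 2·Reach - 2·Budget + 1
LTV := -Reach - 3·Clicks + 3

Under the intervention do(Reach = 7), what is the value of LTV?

do(Reach=7) replaces the equation Reach := -4 if Budget >= 1 else 2 with the constant Reach = 7.
Clicks = max(Reach, Budget) - 4  [with Reach=7, Budget=-2]  = 3
LTV = -Reach - 3·Clicks + 3  [with Reach=7, Clicks=3]  = -13

-13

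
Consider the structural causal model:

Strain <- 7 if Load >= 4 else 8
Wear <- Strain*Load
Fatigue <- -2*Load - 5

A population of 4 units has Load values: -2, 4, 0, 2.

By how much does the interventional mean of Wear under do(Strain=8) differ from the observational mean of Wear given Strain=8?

8

Every unit gets Strain=8 under the intervention. Wear values become -16, 32, 0, 16; E[Wear|do(Strain=8)] = 8.
Observing Strain=8 restricts to units where Strain's equation naturally yields 8: Load ∈ {-2, 0, 2}. In that subpopulation Wear = -16, 0, 16, mean 0.
Difference = 8 − 0 = 8.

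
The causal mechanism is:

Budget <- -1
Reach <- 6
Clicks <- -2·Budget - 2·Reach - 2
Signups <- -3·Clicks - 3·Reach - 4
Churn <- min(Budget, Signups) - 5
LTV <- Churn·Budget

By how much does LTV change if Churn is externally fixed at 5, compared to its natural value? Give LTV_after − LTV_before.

The intervention breaks the incoming arrows to Churn: Churn <- min(Budget, Signups) - 5 no longer applies, and Churn = 5.
LTV = Churn·Budget  [with Churn=5, Budget=-1]  = -5
Without intervention: Clicks = -2·Budget - 2·Reach - 2  [with Budget=-1, Reach=6]  = -12; Signups = -3·Clicks - 3·Reach - 4  [with Clicks=-12, Reach=6]  = 14; Churn = min(Budget, Signups) - 5  [with Budget=-1, Signups=14]  = -6; LTV = Churn·Budget  [with Churn=-6, Budget=-1]  = 6.
Change = -5 − 6 = -11.

-11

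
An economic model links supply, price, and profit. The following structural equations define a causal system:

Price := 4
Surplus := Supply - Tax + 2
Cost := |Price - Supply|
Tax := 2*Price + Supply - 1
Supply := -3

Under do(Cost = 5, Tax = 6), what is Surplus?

-7

Setting Cost = 5, Tax = 6 by intervention discards those variables' equations.
Surplus = Supply - Tax + 2  [with Supply=-3, Tax=6]  = -7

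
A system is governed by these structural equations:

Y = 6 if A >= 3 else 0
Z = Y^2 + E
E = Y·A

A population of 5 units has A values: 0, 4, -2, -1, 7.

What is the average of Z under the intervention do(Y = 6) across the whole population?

45.6

Every unit gets Y=6 under the intervention. Z values become 36, 60, 24, 30, 78; E[Z|do(Y=6)] = 45.6.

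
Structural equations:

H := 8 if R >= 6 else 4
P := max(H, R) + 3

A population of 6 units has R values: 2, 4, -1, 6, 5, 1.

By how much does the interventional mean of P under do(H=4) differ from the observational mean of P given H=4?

do(H=4) breaks H's dependence on R. With H=4 fixed, P across the units is 7, 7, 7, 9, 8, 7, mean 7.5.
Observing H=4 restricts to units where H's equation naturally yields 4: R ∈ {2, 4, -1, 5, 1}. In that subpopulation P = 7, 7, 7, 8, 7, mean 7.2.
Difference = 7.5 − 7.2 = 0.3.

0.3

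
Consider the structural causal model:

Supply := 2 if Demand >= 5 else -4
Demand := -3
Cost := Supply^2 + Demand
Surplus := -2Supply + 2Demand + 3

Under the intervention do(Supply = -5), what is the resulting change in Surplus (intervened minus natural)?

2

Under do(Supply=-5), the mechanism Supply := 2 if Demand >= 5 else -4 is discarded; Supply is fixed at -5.
Surplus = -2Supply + 2Demand + 3  [with Supply=-5, Demand=-3]  = 7
Without intervention: Supply = 2 if Demand >= 5 else -4  [with Demand=-3]  = -4; Surplus = -2Supply + 2Demand + 3  [with Supply=-4, Demand=-3]  = 5.
Change = 7 − 5 = 2.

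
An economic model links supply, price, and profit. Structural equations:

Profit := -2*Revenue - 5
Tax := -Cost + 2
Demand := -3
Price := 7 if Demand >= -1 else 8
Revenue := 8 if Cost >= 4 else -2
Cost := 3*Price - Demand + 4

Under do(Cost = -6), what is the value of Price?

Under do(Cost=-6), the mechanism Cost := 3*Price - Demand + 4 is discarded; Cost is fixed at -6.
Since Price is not a descendant of the intervened variable, it is unaffected.
Price = 7 if Demand >= -1 else 8  [with Demand=-3]  = 8

8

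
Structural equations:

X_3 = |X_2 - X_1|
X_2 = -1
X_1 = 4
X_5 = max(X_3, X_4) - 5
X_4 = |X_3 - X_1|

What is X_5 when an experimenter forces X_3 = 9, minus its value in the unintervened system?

do(X_3=9) replaces the equation X_3 = |X_2 - X_1| with the constant X_3 = 9.
X_4 = |X_3 - X_1|  [with X_3=9, X_1=4]  = 5
X_5 = max(X_3, X_4) - 5  [with X_3=9, X_4=5]  = 4
Without intervention: X_3 = |X_2 - X_1|  [with X_2=-1, X_1=4]  = 5; X_4 = |X_3 - X_1|  [with X_3=5, X_1=4]  = 1; X_5 = max(X_3, X_4) - 5  [with X_3=5, X_4=1]  = 0.
Change = 4 − 0 = 4.

4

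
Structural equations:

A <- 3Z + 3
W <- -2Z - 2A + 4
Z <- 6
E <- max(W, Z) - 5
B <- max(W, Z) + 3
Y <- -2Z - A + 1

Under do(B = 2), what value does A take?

Under do(B=2), the mechanism B <- max(W, Z) + 3 is discarded; B is fixed at 2.
No directed path runs from B to A, so A keeps its natural value.
A = 3Z + 3  [with Z=6]  = 21

21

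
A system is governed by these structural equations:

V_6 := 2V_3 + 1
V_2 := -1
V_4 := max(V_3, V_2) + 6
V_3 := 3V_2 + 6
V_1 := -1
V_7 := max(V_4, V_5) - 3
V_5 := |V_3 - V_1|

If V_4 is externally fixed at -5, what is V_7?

1

The intervention breaks the incoming arrows to V_4: V_4 := max(V_3, V_2) + 6 no longer applies, and V_4 = -5.
V_3 = 3V_2 + 6  [with V_2=-1]  = 3
V_5 = |V_3 - V_1|  [with V_3=3, V_1=-1]  = 4
V_7 = max(V_4, V_5) - 3  [with V_4=-5, V_5=4]  = 1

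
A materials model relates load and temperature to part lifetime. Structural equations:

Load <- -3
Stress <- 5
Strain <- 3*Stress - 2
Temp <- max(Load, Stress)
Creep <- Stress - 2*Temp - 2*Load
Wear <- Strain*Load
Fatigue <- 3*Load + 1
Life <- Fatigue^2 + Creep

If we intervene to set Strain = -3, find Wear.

9

The intervention breaks the incoming arrows to Strain: Strain <- 3*Stress - 2 no longer applies, and Strain = -3.
Wear = Strain*Load  [with Strain=-3, Load=-3]  = 9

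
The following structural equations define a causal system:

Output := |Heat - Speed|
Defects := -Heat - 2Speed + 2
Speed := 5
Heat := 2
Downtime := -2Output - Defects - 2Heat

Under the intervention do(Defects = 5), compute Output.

3

The intervention breaks the incoming arrows to Defects: Defects := -Heat - 2Speed + 2 no longer applies, and Defects = 5.
Output is not downstream of the intervention, so its value is determined by the original equations.
Output = |Heat - Speed|  [with Heat=2, Speed=5]  = 3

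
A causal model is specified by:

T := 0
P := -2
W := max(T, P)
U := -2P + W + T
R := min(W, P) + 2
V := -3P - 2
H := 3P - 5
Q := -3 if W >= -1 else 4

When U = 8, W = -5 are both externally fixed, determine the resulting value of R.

-3

The joint intervention fixes U = 8, W = -5, removing each variable's own equation.
R = min(W, P) + 2  [with W=-5, P=-2]  = -3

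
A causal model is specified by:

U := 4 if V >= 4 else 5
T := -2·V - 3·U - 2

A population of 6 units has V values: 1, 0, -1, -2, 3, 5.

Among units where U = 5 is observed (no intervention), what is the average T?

E[T|U=5] averages over only the 5 units with U=5 (V = 1, 0, -1, -2, 3): T = -19, -17, -15, -13, -23, mean -17.4.

-17.4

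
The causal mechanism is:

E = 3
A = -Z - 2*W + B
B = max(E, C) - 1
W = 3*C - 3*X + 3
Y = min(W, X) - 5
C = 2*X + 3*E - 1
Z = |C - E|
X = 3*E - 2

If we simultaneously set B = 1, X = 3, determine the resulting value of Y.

Under do(B = 1, X = 3), each intervened variable's structural equation is replaced by its fixed value.
C = 2*X + 3*E - 1  [with X=3, E=3]  = 14
W = 3*C - 3*X + 3  [with C=14, X=3]  = 36
Y = min(W, X) - 5  [with W=36, X=3]  = -2

-2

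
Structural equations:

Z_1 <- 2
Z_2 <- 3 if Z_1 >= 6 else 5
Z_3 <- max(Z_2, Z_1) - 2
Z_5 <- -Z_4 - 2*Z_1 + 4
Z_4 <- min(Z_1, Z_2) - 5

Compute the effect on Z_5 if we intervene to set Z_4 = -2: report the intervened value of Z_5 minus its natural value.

-1

Intervening sets Z_4 = -2 and removes its equation (Z_4 <- min(Z_1, Z_2) - 5).
Z_5 = -Z_4 - 2*Z_1 + 4  [with Z_4=-2, Z_1=2]  = 2
Without intervention: Z_2 = 3 if Z_1 >= 6 else 5  [with Z_1=2]  = 5; Z_4 = min(Z_1, Z_2) - 5  [with Z_1=2, Z_2=5]  = -3; Z_5 = -Z_4 - 2*Z_1 + 4  [with Z_4=-3, Z_1=2]  = 3.
Change = 2 − 3 = -1.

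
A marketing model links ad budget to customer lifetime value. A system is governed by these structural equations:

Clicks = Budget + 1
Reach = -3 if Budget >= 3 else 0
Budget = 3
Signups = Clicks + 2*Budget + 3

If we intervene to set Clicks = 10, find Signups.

19

The intervention breaks the incoming arrows to Clicks: Clicks = Budget + 1 no longer applies, and Clicks = 10.
Signups = Clicks + 2*Budget + 3  [with Clicks=10, Budget=3]  = 19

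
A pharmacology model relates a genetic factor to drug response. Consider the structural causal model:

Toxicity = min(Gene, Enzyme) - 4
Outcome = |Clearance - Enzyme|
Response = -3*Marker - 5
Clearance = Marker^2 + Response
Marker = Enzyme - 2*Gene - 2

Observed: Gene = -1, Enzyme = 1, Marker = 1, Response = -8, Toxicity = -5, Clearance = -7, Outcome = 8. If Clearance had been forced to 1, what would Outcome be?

0

Intervening sets Clearance = 1 and removes its equation (Clearance = Marker^2 + Response).
Outcome = |Clearance - Enzyme|  [with Clearance=1, Enzyme=1]  = 0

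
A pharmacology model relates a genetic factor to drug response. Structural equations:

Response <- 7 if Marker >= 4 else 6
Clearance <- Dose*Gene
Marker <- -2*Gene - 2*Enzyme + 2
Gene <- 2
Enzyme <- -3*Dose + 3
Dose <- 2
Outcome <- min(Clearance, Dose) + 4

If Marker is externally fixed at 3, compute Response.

6

Intervening sets Marker = 3 and removes its equation (Marker <- -2*Gene - 2*Enzyme + 2).
Response = 7 if Marker >= 4 else 6  [with Marker=3]  = 6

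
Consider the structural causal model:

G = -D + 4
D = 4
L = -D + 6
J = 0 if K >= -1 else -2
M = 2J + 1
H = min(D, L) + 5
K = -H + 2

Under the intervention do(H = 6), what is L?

2

Under do(H=6), the mechanism H = min(D, L) + 5 is discarded; H is fixed at 6.
Since L is not a descendant of the intervened variable, it is unaffected.
L = -D + 6  [with D=4]  = 2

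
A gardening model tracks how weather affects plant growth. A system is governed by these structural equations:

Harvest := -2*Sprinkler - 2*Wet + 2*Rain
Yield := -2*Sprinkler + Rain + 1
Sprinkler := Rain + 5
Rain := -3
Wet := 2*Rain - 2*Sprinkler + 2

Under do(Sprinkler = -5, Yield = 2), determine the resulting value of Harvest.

-8

Setting Sprinkler = -5, Yield = 2 by intervention discards those variables' equations.
Wet = 2*Rain - 2*Sprinkler + 2  [with Rain=-3, Sprinkler=-5]  = 6
Harvest = -2*Sprinkler - 2*Wet + 2*Rain  [with Sprinkler=-5, Wet=6, Rain=-3]  = -8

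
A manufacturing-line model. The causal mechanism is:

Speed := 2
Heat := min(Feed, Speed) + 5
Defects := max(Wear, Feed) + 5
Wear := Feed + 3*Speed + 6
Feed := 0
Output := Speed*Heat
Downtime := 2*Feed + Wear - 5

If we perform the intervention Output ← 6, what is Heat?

do(Output=6) replaces the equation Output := Speed*Heat with the constant Output = 6.
Heat is not downstream of the intervention, so its value is determined by the original equations.
Heat = min(Feed, Speed) + 5  [with Feed=0, Speed=2]  = 5

5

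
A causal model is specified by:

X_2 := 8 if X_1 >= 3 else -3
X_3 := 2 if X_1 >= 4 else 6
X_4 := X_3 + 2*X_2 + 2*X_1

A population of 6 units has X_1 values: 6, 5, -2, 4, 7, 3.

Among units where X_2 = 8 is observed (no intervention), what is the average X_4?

Observing X_2=8 restricts to units where X_2's equation naturally yields 8: X_1 ∈ {6, 5, 4, 7, 3}. In that subpopulation X_4 = 30, 28, 26, 32, 28, mean 28.8.

28.8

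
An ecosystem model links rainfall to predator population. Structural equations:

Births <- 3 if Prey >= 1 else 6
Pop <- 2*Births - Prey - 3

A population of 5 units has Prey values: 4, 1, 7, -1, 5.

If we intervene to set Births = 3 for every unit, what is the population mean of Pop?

-0.2

Every unit gets Births=3 under the intervention. Pop values become -1, 2, -4, 4, -2; E[Pop|do(Births=3)] = -0.2.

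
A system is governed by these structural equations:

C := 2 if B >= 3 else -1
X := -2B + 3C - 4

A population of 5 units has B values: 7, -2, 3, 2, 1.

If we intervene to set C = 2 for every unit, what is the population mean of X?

do(C=2) breaks C's dependence on B. With C=2 fixed, X across the units is -12, 6, -4, -2, 0, mean -2.4.

-2.4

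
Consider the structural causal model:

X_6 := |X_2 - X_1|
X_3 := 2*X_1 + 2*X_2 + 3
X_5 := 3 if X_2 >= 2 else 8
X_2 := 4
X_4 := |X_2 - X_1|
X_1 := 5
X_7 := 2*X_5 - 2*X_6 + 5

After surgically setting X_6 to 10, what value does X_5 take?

3

do(X_6=10) replaces the equation X_6 := |X_2 - X_1| with the constant X_6 = 10.
Since X_5 is not a descendant of the intervened variable, it is unaffected.
X_5 = 3 if X_2 >= 2 else 8  [with X_2=4]  = 3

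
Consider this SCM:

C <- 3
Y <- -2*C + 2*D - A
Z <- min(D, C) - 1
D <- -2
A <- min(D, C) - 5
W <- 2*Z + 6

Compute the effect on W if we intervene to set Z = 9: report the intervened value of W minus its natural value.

24

Intervening sets Z = 9 and removes its equation (Z <- min(D, C) - 1).
W = 2*Z + 6  [with Z=9]  = 24
Without intervention: Z = min(D, C) - 1  [with D=-2, C=3]  = -3; W = 2*Z + 6  [with Z=-3]  = 0.
Change = 24 − 0 = 24.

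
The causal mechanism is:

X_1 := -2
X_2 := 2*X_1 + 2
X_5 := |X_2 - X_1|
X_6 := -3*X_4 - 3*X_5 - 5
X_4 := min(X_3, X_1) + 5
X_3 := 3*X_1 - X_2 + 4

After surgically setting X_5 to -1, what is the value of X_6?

The intervention breaks the incoming arrows to X_5: X_5 := |X_2 - X_1| no longer applies, and X_5 = -1.
X_2 = 2*X_1 + 2  [with X_1=-2]  = -2
X_3 = 3*X_1 - X_2 + 4  [with X_1=-2, X_2=-2]  = 0
X_4 = min(X_3, X_1) + 5  [with X_3=0, X_1=-2]  = 3
X_6 = -3*X_4 - 3*X_5 - 5  [with X_4=3, X_5=-1]  = -11

-11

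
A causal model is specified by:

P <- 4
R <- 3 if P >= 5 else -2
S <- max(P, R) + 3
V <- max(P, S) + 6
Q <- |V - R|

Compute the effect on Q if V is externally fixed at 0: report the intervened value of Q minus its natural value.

Intervening sets V = 0 and removes its equation (V <- max(P, S) + 6).
R = 3 if P >= 5 else -2  [with P=4]  = -2
Q = |V - R|  [with V=0, R=-2]  = 2
Without intervention: R = 3 if P >= 5 else -2  [with P=4]  = -2; S = max(P, R) + 3  [with P=4, R=-2]  = 7; V = max(P, S) + 6  [with P=4, S=7]  = 13; Q = |V - R|  [with V=13, R=-2]  = 15.
Change = 2 − 15 = -13.

-13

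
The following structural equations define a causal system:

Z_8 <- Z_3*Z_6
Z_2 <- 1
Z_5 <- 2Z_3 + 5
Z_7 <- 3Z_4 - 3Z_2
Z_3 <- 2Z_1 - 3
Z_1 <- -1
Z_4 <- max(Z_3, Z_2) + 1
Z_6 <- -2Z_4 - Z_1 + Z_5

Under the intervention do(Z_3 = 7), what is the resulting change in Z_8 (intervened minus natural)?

-12

The intervention breaks the incoming arrows to Z_3: Z_3 <- 2Z_1 - 3 no longer applies, and Z_3 = 7.
Z_4 = max(Z_3, Z_2) + 1  [with Z_3=7, Z_2=1]  = 8
Z_5 = 2Z_3 + 5  [with Z_3=7]  = 19
Z_6 = -2Z_4 - Z_1 + Z_5  [with Z_4=8, Z_1=-1, Z_5=19]  = 4
Z_8 = Z_3*Z_6  [with Z_3=7, Z_6=4]  = 28
Without intervention: Z_3 = 2Z_1 - 3  [with Z_1=-1]  = -5; Z_4 = max(Z_3, Z_2) + 1  [with Z_3=-5, Z_2=1]  = 2; Z_5 = 2Z_3 + 5  [with Z_3=-5]  = -5; Z_6 = -2Z_4 - Z_1 + Z_5  [with Z_4=2, Z_1=-1, Z_5=-5]  = -8; Z_8 = Z_3*Z_6  [with Z_3=-5, Z_6=-8]  = 40.
Change = 28 − 40 = -12.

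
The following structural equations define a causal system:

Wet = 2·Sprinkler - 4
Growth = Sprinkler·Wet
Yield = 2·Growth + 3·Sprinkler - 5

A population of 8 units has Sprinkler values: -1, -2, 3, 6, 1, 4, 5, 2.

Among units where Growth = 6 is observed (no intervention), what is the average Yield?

10

E[Yield|Growth=6] averages over only the 2 units with Growth=6 (Sprinkler = -1, 3): Yield = 4, 16, mean 10.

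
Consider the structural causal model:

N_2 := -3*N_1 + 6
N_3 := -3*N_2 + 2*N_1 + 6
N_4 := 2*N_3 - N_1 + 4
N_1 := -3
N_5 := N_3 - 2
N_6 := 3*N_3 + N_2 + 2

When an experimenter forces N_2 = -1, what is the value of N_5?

1

do(N_2=-1) replaces the equation N_2 := -3*N_1 + 6 with the constant N_2 = -1.
N_3 = -3*N_2 + 2*N_1 + 6  [with N_2=-1, N_1=-3]  = 3
N_5 = N_3 - 2  [with N_3=3]  = 1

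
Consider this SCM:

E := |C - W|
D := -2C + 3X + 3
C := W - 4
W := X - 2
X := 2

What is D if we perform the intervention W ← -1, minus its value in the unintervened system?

Under do(W=-1), the mechanism W := X - 2 is discarded; W is fixed at -1.
C = W - 4  [with W=-1]  = -5
D = -2C + 3X + 3  [with C=-5, X=2]  = 19
Without intervention: W = X - 2  [with X=2]  = 0; C = W - 4  [with W=0]  = -4; D = -2C + 3X + 3  [with C=-4, X=2]  = 17.
Change = 19 − 17 = 2.

2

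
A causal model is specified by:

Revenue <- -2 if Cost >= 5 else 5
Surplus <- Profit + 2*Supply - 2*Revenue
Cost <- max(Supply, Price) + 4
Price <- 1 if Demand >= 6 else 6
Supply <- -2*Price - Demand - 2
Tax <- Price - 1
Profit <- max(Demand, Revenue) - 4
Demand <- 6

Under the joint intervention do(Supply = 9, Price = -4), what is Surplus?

Under do(Supply = 9, Price = -4), each intervened variable's structural equation is replaced by its fixed value.
Cost = max(Supply, Price) + 4  [with Supply=9, Price=-4]  = 13
Revenue = -2 if Cost >= 5 else 5  [with Cost=13]  = -2
Profit = max(Demand, Revenue) - 4  [with Demand=6, Revenue=-2]  = 2
Surplus = Profit + 2*Supply - 2*Revenue  [with Profit=2, Supply=9, Revenue=-2]  = 24

24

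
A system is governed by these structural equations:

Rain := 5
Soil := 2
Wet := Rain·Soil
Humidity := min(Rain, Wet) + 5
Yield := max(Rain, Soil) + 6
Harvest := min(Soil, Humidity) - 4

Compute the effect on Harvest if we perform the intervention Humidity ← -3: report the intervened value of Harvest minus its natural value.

-5

Under do(Humidity=-3), the mechanism Humidity := min(Rain, Wet) + 5 is discarded; Humidity is fixed at -3.
Harvest = min(Soil, Humidity) - 4  [with Soil=2, Humidity=-3]  = -7
Without intervention: Wet = Rain·Soil  [with Rain=5, Soil=2]  = 10; Humidity = min(Rain, Wet) + 5  [with Rain=5, Wet=10]  = 10; Harvest = min(Soil, Humidity) - 4  [with Soil=2, Humidity=10]  = -2.
Change = -7 − (-2) = -5.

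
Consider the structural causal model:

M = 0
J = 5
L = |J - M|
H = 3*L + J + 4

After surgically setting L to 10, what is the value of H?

39

The intervention breaks the incoming arrows to L: L = |J - M| no longer applies, and L = 10.
H = 3*L + J + 4  [with L=10, J=5]  = 39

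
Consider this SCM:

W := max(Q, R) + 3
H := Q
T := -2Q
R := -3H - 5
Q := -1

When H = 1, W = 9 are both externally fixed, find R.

-8

The joint intervention fixes H = 1, W = 9, removing each variable's own equation.
R = -3H - 5  [with H=1]  = -8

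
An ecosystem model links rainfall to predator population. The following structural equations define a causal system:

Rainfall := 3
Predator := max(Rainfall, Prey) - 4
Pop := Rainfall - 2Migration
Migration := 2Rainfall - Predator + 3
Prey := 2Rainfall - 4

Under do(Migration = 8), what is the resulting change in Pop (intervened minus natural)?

4

Intervening sets Migration = 8 and removes its equation (Migration := 2Rainfall - Predator + 3).
Pop = Rainfall - 2Migration  [with Rainfall=3, Migration=8]  = -13
Without intervention: Prey = 2Rainfall - 4  [with Rainfall=3]  = 2; Predator = max(Rainfall, Prey) - 4  [with Rainfall=3, Prey=2]  = -1; Migration = 2Rainfall - Predator + 3  [with Rainfall=3, Predator=-1]  = 10; Pop = Rainfall - 2Migration  [with Rainfall=3, Migration=10]  = -17.
Change = -13 − (-17) = 4.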